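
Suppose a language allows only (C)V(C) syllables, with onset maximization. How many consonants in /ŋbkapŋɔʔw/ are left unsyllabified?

3

The consonants /ŋ/, /b/, /w/ cannot be parsed into a legal (C)V(C) syllable (at most one coda consonant is licensed; onsets are limited to one consonant).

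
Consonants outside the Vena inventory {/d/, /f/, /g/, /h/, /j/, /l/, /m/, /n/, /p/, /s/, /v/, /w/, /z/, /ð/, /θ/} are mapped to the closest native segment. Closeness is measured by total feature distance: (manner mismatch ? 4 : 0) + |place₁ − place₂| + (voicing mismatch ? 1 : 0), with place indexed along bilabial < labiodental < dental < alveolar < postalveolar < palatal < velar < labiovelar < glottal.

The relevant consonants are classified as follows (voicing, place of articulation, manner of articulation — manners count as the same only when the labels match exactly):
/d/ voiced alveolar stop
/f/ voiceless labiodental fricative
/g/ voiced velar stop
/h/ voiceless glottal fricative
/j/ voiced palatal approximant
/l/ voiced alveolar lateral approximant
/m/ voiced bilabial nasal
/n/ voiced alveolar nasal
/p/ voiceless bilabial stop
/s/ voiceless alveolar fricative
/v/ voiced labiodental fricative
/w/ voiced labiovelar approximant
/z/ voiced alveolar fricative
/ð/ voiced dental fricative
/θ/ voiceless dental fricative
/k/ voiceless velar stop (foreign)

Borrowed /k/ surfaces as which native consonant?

/g/ is closest: same manner (stop), place distance 0 (velar→velar), voicing differs (+1); total 1. Next closest is /d/ at distance 4.

g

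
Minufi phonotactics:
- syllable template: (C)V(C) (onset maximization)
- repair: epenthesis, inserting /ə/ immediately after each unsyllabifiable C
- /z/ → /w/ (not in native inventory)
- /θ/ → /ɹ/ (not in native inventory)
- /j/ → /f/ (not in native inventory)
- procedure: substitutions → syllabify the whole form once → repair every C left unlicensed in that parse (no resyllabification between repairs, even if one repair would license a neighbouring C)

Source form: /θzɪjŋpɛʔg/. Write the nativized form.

Substitution: /θ/ → /ɹ/, /z/ → /w/, /j/ → /f/, giving /ɹwɪfŋpɛʔg/.
Syllabifying with onset maximization leaves /ɹ/, /ŋ/, /g/ stranded (at most one coda consonant is licensed; onsets are limited to one consonant).
Epenthesis after each stranded consonant: /ɹ/ → /ɹə/, /ŋ/ → /ŋə/, /g/ → /gə/.

ɹəwɪfŋəpɛʔgə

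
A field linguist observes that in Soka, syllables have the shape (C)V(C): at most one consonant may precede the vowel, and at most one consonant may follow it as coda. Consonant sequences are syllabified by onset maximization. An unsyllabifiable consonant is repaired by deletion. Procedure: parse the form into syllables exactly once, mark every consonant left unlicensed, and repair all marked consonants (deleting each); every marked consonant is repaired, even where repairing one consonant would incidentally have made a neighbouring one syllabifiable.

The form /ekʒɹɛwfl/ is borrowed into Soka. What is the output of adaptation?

ekɹɛw

Syllabifying with onset maximization leaves /ʒ/, /f/, /l/ stranded (at most one coda consonant is licensed; onsets are limited to one consonant).
Deleting the stranded consonants removes /ʒ/, /f/, /l/.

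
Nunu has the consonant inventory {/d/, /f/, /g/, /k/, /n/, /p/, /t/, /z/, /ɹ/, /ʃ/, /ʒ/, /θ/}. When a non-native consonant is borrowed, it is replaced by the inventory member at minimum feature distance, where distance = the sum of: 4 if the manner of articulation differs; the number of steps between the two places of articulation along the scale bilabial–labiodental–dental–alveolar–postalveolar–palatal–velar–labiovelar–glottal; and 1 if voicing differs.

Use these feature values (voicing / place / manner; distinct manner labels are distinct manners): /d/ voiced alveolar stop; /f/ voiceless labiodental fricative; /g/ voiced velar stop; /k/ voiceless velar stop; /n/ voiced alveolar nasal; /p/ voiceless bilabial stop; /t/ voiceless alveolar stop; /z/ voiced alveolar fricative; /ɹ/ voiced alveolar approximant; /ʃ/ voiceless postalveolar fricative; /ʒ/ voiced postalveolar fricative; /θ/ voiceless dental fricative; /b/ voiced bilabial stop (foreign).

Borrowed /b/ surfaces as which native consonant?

p

/p/ is closest: same manner (stop), place distance 0 (bilabial→bilabial), voicing differs (+1); total 1. Next closest is /d/ at distance 3.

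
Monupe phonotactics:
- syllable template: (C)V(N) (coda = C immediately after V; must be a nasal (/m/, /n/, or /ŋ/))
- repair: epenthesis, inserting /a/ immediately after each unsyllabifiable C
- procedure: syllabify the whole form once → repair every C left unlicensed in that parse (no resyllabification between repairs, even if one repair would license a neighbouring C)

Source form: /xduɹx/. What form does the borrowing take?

The consonants /x/, /ɹ/, /x/ cannot be parsed into a legal (C)V(N) syllable (only a nasal (/m/, /n/, or /ŋ/) is licensed in coda position; onsets are limited to one consonant).
Inserting the epenthetic vowel yields /x/ → /xa/, /ɹ/ → /ɹa/, /x/ → /xa/.

xaduɹaxa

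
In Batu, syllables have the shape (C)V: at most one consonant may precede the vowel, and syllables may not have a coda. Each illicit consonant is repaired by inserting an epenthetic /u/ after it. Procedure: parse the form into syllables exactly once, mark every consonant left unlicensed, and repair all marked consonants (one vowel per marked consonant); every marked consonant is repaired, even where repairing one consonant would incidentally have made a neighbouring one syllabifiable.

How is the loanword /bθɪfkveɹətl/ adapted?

Syllabifying with onset maximization leaves /b/, /f/, /k/, /t/, /l/ stranded (no codas are permitted; onsets are limited to one consonant).
Epenthesis after each stranded consonant: /b/ → /bu/, /f/ → /fu/, /k/ → /ku/, /t/ → /tu/, /l/ → /lu/.

buθɪfukuveɹətulu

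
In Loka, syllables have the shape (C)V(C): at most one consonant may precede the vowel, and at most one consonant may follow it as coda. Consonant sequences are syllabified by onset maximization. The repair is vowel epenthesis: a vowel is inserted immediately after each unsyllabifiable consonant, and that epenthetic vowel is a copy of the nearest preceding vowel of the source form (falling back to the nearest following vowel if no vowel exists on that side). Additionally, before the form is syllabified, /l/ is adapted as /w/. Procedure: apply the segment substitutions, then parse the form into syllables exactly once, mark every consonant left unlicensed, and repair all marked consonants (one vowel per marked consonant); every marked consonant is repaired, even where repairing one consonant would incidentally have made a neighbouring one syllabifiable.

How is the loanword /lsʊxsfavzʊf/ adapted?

wʊsʊxsʊfavzʊf

Substitution: /l/ → /w/, giving /wsʊxsfavzʊf/.
Syllabifying with onset maximization leaves /w/, /s/ stranded (at most one coda consonant is licensed; onsets are limited to one consonant).
Inserting the epenthetic vowel yields /w/ → /wʊ/, /s/ → /sʊ/.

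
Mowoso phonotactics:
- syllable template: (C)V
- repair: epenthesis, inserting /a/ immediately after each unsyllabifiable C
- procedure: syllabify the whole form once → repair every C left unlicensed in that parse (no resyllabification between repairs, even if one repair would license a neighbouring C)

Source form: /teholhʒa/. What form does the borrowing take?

Syllabifying with onset maximization leaves /l/, /h/ stranded (no codas are permitted; onsets are limited to one consonant).
Epenthesis after each stranded consonant: /l/ → /la/, /h/ → /ha/.

teholahaʒa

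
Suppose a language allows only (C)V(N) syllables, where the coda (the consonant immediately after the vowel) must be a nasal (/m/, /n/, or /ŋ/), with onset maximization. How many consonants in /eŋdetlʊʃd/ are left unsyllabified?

Syllabifying with onset maximization leaves /t/, /ʃ/, /d/ stranded (only a nasal (/m/, /n/, or /ŋ/) is licensed in coda position; onsets are limited to one consonant).

3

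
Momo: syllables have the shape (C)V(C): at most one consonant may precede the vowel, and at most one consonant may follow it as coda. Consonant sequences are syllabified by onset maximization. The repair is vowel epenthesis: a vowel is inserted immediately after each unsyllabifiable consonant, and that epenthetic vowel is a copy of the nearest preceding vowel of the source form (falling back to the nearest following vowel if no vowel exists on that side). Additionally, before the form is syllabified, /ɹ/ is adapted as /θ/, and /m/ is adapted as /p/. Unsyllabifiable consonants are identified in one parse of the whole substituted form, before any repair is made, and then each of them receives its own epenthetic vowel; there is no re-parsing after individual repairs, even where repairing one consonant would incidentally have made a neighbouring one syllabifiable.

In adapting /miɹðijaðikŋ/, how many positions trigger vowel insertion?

1

After substitution the input is /piθðijaðikŋ/.
The unsyllabifiable consonants are /ŋ/; each receives one epenthetic vowel.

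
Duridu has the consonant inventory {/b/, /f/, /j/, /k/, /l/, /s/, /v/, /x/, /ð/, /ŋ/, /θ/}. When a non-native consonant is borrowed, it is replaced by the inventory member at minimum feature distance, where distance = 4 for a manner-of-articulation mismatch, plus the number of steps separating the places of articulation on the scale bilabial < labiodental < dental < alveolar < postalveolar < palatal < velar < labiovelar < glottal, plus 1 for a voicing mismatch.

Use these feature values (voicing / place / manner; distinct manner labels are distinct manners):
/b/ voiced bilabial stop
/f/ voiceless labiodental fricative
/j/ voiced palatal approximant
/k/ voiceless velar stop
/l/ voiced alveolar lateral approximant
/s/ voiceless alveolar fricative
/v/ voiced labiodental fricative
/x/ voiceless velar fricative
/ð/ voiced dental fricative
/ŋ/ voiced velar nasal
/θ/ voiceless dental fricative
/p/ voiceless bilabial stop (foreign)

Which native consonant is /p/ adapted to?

b

/b/ is closest: same manner (stop), place distance 0 (bilabial→bilabial), voicing differs (+1); total 1. Next closest is /f/ at distance 5.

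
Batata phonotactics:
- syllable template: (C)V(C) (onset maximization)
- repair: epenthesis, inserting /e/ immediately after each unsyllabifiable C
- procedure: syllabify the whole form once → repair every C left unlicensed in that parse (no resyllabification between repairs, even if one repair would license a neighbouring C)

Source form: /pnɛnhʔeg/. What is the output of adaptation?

penɛnheʔeg

Syllabifying with onset maximization leaves /p/, /h/ stranded (at most one coda consonant is licensed; onsets are limited to one consonant).
Each unlicensed consonant becomes the onset of a new syllable: /p/ → /pe/, /h/ → /he/.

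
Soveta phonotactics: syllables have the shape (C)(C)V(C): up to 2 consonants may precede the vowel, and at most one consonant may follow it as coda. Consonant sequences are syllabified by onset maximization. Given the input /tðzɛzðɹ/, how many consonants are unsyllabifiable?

3

The consonants /t/, /ð/, /ɹ/ cannot be parsed into a legal (C)(C)V(C) syllable (at most one coda consonant is licensed; onsets may contain at most 2 consonants).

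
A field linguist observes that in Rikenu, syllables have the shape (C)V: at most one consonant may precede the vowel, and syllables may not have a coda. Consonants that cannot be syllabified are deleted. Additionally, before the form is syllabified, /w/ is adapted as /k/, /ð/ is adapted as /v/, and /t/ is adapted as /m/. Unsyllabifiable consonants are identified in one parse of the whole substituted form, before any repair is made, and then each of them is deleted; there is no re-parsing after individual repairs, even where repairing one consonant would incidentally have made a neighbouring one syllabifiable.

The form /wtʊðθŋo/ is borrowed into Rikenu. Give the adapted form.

Substitution: /w/ → /k/, /t/ → /m/, /ð/ → /v/, giving /kmʊvθŋo/.
Under (C)V, the unsyllabifiable consonants are /k/, /v/, /θ/ (no codas are permitted; onsets are limited to one consonant).
Deleting the stranded consonants removes /k/, /v/, /θ/.

mʊŋo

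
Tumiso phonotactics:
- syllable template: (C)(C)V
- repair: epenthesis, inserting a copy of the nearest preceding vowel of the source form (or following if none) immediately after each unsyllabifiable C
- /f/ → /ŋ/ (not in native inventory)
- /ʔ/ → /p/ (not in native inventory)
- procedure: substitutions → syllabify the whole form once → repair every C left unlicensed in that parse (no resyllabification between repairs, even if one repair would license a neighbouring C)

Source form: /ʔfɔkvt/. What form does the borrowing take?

Substitution: /ʔ/ → /p/, /f/ → /ŋ/, giving /pŋɔkvt/.
Under (C)(C)V, the unsyllabifiable consonants are /k/, /v/, /t/ (no codas are permitted; onsets may contain at most 2 consonants).
Each unlicensed consonant becomes the onset of a new syllable: /k/ → /kɔ/, /v/ → /vɔ/, /t/ → /tɔ/.

pŋɔkɔvɔtɔ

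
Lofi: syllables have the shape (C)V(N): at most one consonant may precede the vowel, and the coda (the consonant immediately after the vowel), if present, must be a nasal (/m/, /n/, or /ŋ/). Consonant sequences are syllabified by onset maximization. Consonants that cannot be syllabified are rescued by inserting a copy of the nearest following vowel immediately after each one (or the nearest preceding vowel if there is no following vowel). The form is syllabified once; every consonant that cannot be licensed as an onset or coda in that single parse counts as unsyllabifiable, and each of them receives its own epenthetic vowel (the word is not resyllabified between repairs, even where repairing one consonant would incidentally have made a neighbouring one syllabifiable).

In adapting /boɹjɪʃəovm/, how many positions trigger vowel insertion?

3

The unsyllabifiable consonants are /ɹ/, /v/, /m/; each receives one epenthetic vowel.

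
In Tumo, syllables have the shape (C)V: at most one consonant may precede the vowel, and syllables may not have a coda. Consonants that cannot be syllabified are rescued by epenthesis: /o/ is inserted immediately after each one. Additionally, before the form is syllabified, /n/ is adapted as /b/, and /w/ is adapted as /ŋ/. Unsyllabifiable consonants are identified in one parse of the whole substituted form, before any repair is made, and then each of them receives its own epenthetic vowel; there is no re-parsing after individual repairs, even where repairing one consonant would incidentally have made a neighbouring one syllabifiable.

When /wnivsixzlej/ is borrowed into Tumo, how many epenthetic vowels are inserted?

5

After substitution the input is /ŋbivsixzlej/.
The unsyllabifiable consonants are /ŋ/, /v/, /x/, /z/, /j/; each receives one epenthetic vowel.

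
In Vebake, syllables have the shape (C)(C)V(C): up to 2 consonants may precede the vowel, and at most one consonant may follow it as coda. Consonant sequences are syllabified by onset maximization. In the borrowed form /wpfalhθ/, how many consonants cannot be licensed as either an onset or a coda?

Syllabifying with onset maximization leaves /w/, /h/, /θ/ stranded (at most one coda consonant is licensed; onsets may contain at most 2 consonants).

3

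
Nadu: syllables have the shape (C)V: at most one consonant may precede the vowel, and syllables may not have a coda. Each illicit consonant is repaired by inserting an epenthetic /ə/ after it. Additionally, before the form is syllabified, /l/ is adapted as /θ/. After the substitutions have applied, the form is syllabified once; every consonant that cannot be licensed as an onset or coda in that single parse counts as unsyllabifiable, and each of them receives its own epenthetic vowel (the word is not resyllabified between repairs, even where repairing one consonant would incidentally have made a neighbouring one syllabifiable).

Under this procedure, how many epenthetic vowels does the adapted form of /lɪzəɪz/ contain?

After substitution the input is /θɪzəɪz/.
The unsyllabifiable consonants are /z/; each receives one epenthetic vowel.

1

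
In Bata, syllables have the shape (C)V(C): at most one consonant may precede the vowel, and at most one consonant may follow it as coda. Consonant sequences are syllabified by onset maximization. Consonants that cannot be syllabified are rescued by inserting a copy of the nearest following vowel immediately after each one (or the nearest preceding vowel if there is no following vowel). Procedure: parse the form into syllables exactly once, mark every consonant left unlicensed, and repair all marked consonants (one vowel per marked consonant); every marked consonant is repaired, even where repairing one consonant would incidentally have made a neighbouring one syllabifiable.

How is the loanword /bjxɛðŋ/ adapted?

Syllabifying with onset maximization leaves /b/, /j/, /ŋ/ stranded (at most one coda consonant is licensed; onsets are limited to one consonant).
Epenthesis after each stranded consonant: /b/ → /bɛ/, /j/ → /jɛ/, /ŋ/ → /ŋɛ/.

bɛjɛxɛðŋɛ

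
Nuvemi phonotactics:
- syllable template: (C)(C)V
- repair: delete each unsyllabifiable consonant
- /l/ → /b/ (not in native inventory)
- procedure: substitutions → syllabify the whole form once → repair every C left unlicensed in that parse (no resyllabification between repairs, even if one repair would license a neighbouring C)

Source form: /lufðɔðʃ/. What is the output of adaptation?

bufðɔ

Substitution: /l/ → /b/, giving /bufðɔðʃ/.
The consonants /ð/, /ʃ/ cannot be parsed into a legal (C)(C)V syllable (no codas are permitted; onsets may contain at most 2 consonants).
Deleting the stranded consonants removes /ð/, /ʃ/.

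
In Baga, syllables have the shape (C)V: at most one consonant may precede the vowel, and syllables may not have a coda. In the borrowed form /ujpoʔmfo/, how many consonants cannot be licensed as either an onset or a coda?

3

Under (C)V, the unsyllabifiable consonants are /j/, /ʔ/, /m/ (no codas are permitted; onsets are limited to one consonant).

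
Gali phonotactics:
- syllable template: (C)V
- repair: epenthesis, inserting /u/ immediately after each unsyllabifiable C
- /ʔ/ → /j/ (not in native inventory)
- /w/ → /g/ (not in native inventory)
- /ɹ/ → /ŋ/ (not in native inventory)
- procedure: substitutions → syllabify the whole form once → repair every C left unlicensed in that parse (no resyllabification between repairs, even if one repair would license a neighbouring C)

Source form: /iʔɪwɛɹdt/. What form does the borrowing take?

Substitution: /ʔ/ → /j/, /w/ → /g/, /ɹ/ → /ŋ/, giving /ijɪgɛŋdt/.
Under (C)V, the unsyllabifiable consonants are /ŋ/, /d/, /t/ (no codas are permitted; onsets are limited to one consonant).
Inserting the epenthetic vowel yields /ŋ/ → /ŋu/, /d/ → /du/, /t/ → /tu/.

ijɪgɛŋudutu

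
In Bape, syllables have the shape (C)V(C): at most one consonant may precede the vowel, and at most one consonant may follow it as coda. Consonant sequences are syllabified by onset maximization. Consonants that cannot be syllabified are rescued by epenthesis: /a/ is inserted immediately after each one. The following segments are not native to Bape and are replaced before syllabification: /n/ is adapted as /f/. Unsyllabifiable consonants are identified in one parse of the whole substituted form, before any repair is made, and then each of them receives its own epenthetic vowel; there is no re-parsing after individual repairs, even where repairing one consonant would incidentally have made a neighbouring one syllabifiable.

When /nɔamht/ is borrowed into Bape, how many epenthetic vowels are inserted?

After substitution the input is /fɔamht/.
The unsyllabifiable consonants are /h/, /t/; each receives one epenthetic vowel.

2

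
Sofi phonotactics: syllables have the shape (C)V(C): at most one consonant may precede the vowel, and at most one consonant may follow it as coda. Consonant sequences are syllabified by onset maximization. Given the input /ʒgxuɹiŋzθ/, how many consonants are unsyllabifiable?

Under (C)V(C), the unsyllabifiable consonants are /ʒ/, /g/, /z/, /θ/ (at most one coda consonant is licensed; onsets are limited to one consonant).

4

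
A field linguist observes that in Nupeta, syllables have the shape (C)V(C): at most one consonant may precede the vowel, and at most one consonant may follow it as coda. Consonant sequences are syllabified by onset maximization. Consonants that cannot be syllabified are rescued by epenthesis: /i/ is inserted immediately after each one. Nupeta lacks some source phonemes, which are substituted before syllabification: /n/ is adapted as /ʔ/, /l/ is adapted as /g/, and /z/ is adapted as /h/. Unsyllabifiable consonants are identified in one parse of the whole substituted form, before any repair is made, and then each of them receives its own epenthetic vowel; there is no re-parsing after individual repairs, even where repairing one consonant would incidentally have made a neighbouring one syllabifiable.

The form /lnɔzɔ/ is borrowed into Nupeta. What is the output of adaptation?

Substitution: /l/ → /g/, /n/ → /ʔ/, /z/ → /h/, giving /gʔɔhɔ/.
The consonants /g/ cannot be parsed into a legal (C)V(C) syllable (at most one coda consonant is licensed; onsets are limited to one consonant).
Each unlicensed consonant becomes the onset of a new syllable: /g/ → /gi/.

giʔɔhɔ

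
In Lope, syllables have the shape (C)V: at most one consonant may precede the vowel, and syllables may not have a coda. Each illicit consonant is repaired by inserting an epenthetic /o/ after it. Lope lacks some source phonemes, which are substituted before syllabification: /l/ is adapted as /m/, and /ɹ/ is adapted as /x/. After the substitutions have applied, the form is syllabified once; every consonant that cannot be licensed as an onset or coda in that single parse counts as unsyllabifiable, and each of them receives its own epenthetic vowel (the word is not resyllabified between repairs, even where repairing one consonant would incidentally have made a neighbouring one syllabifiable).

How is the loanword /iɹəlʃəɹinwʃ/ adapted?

ixəmoʃəxinowoʃo

Substitution: /ɹ/ → /x/, /l/ → /m/, giving /ixəmʃəxinwʃ/.
The consonants /m/, /n/, /w/, /ʃ/ cannot be parsed into a legal (C)V syllable (no codas are permitted; onsets are limited to one consonant).
Epenthesis after each stranded consonant: /m/ → /mo/, /n/ → /no/, /w/ → /wo/, /ʃ/ → /ʃo/.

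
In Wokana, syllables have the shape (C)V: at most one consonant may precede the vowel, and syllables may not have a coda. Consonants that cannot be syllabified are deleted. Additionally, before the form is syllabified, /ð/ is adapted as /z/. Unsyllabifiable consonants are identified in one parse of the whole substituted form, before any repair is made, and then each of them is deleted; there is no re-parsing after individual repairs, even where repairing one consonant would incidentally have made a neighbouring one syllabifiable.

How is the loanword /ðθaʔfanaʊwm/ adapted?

θafanaʊ

Substitution: /ð/ → /z/, giving /zθaʔfanaʊwm/.
The consonants /z/, /ʔ/, /w/, /m/ cannot be parsed into a legal (C)V syllable (no codas are permitted; onsets are limited to one consonant).
Deletion applies to /z/, /ʔ/, /w/, /m/.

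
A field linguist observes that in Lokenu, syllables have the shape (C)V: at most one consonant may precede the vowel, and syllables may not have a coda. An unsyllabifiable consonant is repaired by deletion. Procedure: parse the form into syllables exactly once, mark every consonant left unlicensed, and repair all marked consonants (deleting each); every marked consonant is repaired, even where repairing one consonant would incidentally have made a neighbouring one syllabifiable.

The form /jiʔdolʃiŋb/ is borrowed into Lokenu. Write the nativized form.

The consonants /ʔ/, /l/, /ŋ/, /b/ cannot be parsed into a legal (C)V syllable (no codas are permitted; onsets are limited to one consonant).
Each unlicensed consonant is deleted: /ʔ/, /l/, /ŋ/, /b/.

jidoʃi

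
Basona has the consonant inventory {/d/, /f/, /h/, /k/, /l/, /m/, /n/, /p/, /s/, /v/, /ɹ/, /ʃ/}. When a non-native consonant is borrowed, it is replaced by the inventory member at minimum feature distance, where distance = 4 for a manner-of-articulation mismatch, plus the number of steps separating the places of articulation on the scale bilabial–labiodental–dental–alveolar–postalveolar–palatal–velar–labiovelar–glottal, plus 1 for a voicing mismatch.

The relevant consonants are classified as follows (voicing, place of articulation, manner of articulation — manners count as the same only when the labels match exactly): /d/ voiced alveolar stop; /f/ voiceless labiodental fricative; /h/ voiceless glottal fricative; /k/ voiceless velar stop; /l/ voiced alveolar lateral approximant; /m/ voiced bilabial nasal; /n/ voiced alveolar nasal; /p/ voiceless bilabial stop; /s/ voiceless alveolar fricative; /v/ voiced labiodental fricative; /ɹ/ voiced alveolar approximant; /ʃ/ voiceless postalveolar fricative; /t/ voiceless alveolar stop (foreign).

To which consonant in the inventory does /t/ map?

/d/ is closest: same manner (stop), place distance 0 (alveolar→alveolar), voicing differs (+1); total 1. Next closest is /k/ at distance 3.

d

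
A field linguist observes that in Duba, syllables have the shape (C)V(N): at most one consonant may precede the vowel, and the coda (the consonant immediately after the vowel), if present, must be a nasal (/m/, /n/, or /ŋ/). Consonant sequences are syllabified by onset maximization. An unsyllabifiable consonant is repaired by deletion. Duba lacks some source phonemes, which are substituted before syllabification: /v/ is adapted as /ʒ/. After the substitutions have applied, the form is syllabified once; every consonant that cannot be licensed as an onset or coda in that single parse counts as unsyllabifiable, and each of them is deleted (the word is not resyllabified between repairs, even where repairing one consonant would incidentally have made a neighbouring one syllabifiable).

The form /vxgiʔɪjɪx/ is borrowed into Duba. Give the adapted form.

giʔɪjɪ

Substitution: /v/ → /ʒ/, giving /ʒxgiʔɪjɪx/.
The consonants /ʒ/, /x/, /x/ cannot be parsed into a legal (C)V(N) syllable (only a nasal (/m/, /n/, or /ŋ/) is licensed in coda position; onsets are limited to one consonant).
Each unlicensed consonant is deleted: /ʒ/, /x/, /x/.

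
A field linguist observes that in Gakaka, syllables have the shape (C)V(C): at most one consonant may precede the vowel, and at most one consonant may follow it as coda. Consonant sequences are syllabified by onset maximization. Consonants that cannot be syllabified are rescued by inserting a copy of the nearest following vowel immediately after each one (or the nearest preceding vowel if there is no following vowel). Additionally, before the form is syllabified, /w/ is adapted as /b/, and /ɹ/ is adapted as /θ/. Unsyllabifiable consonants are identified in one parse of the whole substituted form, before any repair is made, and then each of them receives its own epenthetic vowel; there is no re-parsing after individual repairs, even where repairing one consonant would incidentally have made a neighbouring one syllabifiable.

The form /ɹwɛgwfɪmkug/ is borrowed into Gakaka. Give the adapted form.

Substitution: /ɹ/ → /θ/, /w/ → /b/, giving /θbɛgbfɪmkug/.
Syllabifying with onset maximization leaves /θ/, /b/ stranded (at most one coda consonant is licensed; onsets are limited to one consonant).
Inserting the epenthetic vowel yields /θ/ → /θɛ/, /b/ → /bɪ/.

θɛbɛgbɪfɪmkug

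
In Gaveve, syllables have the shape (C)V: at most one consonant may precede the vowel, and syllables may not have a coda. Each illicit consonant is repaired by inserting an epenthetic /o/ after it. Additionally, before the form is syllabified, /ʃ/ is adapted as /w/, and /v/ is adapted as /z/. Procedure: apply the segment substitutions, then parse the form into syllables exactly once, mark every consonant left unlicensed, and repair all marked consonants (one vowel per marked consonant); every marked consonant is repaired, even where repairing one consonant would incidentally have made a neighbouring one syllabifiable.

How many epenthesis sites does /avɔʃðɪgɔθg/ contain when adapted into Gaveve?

3

After substitution the input is /azɔwðɪgɔθg/.
The unsyllabifiable consonants are /w/, /θ/, /g/; each receives one epenthetic vowel.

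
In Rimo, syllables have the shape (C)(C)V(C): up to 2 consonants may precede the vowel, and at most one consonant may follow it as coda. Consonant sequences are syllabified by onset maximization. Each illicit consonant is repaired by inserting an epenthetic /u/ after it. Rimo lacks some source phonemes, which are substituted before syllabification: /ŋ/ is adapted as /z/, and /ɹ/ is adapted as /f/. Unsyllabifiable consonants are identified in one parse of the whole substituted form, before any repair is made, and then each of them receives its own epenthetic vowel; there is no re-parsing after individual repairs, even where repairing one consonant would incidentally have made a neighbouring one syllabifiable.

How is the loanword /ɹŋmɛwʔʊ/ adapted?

fuzmɛwʔʊ

Substitution: /ɹ/ → /f/, /ŋ/ → /z/, giving /fzmɛwʔʊ/.
Under (C)(C)V(C), the unsyllabifiable consonants are /f/ (at most one coda consonant is licensed; onsets may contain at most 2 consonants).
Each unlicensed consonant becomes the onset of a new syllable: /f/ → /fu/.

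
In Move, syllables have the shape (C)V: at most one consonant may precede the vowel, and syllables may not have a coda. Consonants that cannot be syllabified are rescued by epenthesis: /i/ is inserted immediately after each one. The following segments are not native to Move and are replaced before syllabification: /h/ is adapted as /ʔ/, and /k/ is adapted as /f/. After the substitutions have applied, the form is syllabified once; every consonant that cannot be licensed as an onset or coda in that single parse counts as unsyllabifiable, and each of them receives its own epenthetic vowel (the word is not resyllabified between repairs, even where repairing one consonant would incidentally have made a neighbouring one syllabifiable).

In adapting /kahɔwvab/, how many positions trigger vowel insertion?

After substitution the input is /faʔɔwvab/.
The unsyllabifiable consonants are /w/, /b/; each receives one epenthetic vowel.

2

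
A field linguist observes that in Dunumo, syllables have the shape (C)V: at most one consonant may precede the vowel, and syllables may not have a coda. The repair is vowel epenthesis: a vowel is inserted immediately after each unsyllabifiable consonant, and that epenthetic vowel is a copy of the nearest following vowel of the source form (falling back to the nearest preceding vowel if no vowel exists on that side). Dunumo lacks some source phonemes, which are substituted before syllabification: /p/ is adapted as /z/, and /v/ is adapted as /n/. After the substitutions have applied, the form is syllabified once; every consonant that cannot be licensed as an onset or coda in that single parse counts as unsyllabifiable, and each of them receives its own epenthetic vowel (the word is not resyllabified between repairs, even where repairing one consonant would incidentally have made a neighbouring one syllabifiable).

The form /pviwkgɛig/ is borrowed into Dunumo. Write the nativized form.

ziniwɛkɛgɛigi

Substitution: /p/ → /z/, /v/ → /n/, giving /zniwkgɛig/.
Syllabifying with onset maximization leaves /z/, /w/, /k/, /g/ stranded (no codas are permitted; onsets are limited to one consonant).
Each unlicensed consonant becomes the onset of a new syllable: /z/ → /zi/, /w/ → /wɛ/, /k/ → /kɛ/, /g/ → /gi/.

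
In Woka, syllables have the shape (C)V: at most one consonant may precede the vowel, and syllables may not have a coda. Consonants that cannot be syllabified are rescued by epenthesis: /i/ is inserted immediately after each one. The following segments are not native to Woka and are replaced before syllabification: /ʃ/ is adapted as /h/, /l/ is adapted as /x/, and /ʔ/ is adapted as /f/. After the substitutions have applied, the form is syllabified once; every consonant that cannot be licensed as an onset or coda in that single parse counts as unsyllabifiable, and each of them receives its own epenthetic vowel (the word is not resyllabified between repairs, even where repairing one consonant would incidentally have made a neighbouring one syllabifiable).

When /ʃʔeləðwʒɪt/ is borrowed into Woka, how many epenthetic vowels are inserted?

4

After substitution the input is /hfexəðwʒɪt/.
The unsyllabifiable consonants are /h/, /ð/, /w/, /t/; each receives one epenthetic vowel.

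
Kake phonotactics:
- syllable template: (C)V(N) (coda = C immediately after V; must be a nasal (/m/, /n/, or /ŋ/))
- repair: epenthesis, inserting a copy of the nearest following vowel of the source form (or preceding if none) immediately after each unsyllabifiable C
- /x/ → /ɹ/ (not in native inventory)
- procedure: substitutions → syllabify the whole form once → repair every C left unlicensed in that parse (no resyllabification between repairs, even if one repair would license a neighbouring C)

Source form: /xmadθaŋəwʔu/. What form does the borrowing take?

ɹamadaθaŋəwuʔu

Substitution: /x/ → /ɹ/, giving /ɹmadθaŋəwʔu/.
Syllabifying with onset maximization leaves /ɹ/, /d/, /w/ stranded (only a nasal (/m/, /n/, or /ŋ/) is licensed in coda position; onsets are limited to one consonant).
Inserting the epenthetic vowel yields /ɹ/ → /ɹa/, /d/ → /da/, /w/ → /wu/.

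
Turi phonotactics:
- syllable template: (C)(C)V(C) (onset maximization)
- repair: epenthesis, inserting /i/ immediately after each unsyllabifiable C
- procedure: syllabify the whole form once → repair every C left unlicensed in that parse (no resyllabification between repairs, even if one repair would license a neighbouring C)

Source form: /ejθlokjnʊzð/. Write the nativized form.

ejθlokjnʊzði

Under (C)(C)V(C), the unsyllabifiable consonants are /ð/ (at most one coda consonant is licensed; onsets may contain at most 2 consonants).
Inserting the epenthetic vowel yields /ð/ → /ði/.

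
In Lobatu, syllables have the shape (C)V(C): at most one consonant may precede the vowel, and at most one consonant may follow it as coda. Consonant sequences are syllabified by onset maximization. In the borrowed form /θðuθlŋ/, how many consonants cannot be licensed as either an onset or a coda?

Under (C)V(C), the unsyllabifiable consonants are /θ/, /l/, /ŋ/ (at most one coda consonant is licensed; onsets are limited to one consonant).

3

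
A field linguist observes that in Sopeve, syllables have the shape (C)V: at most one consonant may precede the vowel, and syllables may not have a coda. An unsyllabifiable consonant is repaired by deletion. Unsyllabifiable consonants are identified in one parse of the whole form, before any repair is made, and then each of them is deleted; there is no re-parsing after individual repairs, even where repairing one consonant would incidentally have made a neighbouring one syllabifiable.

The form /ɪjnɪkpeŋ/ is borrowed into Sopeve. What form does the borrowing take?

Under (C)V, the unsyllabifiable consonants are /j/, /k/, /ŋ/ (no codas are permitted; onsets are limited to one consonant).
Each unlicensed consonant is deleted: /j/, /k/, /ŋ/.

ɪnɪpe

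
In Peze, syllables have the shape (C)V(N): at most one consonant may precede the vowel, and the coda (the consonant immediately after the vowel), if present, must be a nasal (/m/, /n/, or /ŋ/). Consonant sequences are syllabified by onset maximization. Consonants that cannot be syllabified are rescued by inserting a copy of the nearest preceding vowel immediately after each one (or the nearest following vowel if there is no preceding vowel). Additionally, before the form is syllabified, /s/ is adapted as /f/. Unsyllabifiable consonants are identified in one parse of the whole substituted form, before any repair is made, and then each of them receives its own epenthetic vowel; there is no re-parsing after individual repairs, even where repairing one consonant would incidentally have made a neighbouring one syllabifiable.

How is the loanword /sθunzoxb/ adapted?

fuθunzoxobo

Substitution: /s/ → /f/, giving /fθunzoxb/.
Under (C)V(N), the unsyllabifiable consonants are /f/, /x/, /b/ (only a nasal (/m/, /n/, or /ŋ/) is licensed in coda position; onsets are limited to one consonant).
Each unlicensed consonant becomes the onset of a new syllable: /f/ → /fu/, /x/ → /xo/, /b/ → /bo/.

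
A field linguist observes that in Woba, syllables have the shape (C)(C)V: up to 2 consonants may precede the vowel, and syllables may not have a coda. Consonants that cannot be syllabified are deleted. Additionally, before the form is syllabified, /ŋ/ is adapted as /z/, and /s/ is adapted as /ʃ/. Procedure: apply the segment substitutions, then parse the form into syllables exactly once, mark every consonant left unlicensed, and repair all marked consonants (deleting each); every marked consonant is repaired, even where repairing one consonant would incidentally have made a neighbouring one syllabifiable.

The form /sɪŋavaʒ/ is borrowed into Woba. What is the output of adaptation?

ʃɪzava

Substitution: /s/ → /ʃ/, /ŋ/ → /z/, giving /ʃɪzavaʒ/.
Syllabifying with onset maximization leaves /ʒ/ stranded (no codas are permitted; onsets may contain at most 2 consonants).
Each unlicensed consonant is deleted: /ʒ/.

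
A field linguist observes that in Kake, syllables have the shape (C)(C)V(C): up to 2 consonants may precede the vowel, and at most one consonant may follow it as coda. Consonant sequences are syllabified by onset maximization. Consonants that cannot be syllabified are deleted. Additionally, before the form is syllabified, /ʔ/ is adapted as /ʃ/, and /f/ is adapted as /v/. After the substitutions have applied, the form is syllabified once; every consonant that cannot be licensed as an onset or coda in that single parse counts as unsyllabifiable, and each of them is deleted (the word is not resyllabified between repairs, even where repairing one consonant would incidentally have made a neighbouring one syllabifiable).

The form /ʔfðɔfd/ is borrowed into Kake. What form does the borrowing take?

Substitution: /ʔ/ → /ʃ/, /f/ → /v/, giving /ʃvðɔvd/.
Under (C)(C)V(C), the unsyllabifiable consonants are /ʃ/, /d/ (at most one coda consonant is licensed; onsets may contain at most 2 consonants).
Each unlicensed consonant is deleted: /ʃ/, /d/.

vðɔv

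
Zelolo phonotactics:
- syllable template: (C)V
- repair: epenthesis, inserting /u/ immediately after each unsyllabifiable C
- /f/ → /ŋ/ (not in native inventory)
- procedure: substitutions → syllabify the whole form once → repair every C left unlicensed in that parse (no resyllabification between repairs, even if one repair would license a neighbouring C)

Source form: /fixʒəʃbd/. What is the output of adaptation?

Substitution: /f/ → /ŋ/, giving /ŋixʒəʃbd/.
Syllabifying with onset maximization leaves /x/, /ʃ/, /b/, /d/ stranded (no codas are permitted; onsets are limited to one consonant).
Inserting the epenthetic vowel yields /x/ → /xu/, /ʃ/ → /ʃu/, /b/ → /bu/, /d/ → /du/.

ŋixuʒəʃubudu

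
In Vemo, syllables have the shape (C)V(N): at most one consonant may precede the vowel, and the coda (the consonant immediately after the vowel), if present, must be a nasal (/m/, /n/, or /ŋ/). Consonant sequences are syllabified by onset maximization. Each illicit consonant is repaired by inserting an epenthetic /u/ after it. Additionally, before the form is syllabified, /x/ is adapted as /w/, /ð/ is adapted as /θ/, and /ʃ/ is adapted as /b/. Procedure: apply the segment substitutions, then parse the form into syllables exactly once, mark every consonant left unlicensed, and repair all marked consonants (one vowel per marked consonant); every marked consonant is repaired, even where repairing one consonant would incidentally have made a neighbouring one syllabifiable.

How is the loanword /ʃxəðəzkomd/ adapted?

buwəθəzukomdu

Substitution: /ʃ/ → /b/, /x/ → /w/, /ð/ → /θ/, giving /bwəθəzkomd/.
Syllabifying with onset maximization leaves /b/, /z/, /d/ stranded (only a nasal (/m/, /n/, or /ŋ/) is licensed in coda position; onsets are limited to one consonant).
Each unlicensed consonant becomes the onset of a new syllable: /b/ → /bu/, /z/ → /zu/, /d/ → /du/.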